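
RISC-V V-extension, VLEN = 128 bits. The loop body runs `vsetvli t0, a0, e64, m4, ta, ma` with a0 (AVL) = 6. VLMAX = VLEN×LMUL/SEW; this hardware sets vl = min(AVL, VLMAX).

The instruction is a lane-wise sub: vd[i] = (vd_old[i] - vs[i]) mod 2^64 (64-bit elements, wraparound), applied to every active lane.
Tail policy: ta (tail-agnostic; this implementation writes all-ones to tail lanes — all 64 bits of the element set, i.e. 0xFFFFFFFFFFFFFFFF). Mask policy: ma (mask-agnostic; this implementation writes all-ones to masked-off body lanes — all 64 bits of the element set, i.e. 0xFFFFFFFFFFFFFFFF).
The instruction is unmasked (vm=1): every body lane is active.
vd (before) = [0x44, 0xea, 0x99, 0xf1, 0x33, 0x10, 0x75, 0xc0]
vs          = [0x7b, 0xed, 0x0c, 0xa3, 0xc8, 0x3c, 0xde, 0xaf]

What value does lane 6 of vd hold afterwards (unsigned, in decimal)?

vd[6] = 18446744073709551615

VLMAX = (128 × 4) / 64 = 8 lanes
AVL=6 ≤ VLMAX=8, so vl = 6
  i=0: sub(0x44,0x7b) → 18446744073709551561
  i=1: sub(0xea,0xed) → 18446744073709551613
  i=2: sub(0x99,0x0c) → 141
  i=3: sub(0xf1,0xa3) → 78
  i=4: sub(0x33,0xc8) → 18446744073709551467
  i=5: sub(0x10,0x3c) → 18446744073709551572
  i=6: tail/ones → 18446744073709551615
  i=7: tail/ones → 18446744073709551615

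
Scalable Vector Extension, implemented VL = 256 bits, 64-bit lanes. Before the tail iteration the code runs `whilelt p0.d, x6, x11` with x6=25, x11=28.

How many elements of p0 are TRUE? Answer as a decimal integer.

register lanes = 256/64 = 4
whilelt: lane j active iff 25+j < 28 → j < 3 → 3 active

vl = 3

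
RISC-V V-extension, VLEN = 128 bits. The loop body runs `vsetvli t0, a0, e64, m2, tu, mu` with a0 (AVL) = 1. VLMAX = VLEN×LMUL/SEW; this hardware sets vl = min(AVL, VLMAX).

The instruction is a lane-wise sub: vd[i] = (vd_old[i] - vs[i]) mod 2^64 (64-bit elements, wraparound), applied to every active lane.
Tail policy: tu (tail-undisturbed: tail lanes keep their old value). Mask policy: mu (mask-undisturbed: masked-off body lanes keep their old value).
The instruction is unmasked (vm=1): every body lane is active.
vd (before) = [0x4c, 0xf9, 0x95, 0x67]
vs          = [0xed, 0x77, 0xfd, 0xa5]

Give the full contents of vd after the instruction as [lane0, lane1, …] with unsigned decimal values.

VLMAX = (128 × 2) / 64 = 4 lanes
vl = min(AVL, VLMAX) = min(1, 4) = 1
lane  0: sub(0x4c,0xed) ⇒ 0xffffffffffffff5f
lane  1: tail/keep ⇒ 0xf9
lane  2: tail/keep ⇒ 0x95
lane  3: tail/keep ⇒ 0x67

vd = [18446744073709551455, 249, 149, 103]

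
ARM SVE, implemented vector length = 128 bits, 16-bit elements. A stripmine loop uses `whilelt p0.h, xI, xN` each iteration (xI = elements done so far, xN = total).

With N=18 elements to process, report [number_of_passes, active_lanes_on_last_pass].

128-bit reg / 16-bit elem → 8 lanes
iterations = ceil(18/8) = 3; final-pass vl = 2

[iterations, last_vl] = [3, 2]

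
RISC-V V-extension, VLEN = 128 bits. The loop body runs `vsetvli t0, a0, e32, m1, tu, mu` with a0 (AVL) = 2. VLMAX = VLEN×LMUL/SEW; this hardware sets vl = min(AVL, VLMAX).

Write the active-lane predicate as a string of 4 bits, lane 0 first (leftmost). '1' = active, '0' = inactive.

VLMAX = (128 × 1) / 32 = 4 lanes
vl ← min(2, 4) = 2
bits (lane 0 leftmost): 1100

predicate = 1100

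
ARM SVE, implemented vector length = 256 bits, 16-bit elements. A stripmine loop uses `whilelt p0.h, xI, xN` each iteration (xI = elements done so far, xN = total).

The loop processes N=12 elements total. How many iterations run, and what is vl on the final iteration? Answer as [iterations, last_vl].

register lanes = 256/16 = 16
12 elements at 16/iter → 1 passes, remainder 12 on the last

[iterations, last_vl] = [1, 12]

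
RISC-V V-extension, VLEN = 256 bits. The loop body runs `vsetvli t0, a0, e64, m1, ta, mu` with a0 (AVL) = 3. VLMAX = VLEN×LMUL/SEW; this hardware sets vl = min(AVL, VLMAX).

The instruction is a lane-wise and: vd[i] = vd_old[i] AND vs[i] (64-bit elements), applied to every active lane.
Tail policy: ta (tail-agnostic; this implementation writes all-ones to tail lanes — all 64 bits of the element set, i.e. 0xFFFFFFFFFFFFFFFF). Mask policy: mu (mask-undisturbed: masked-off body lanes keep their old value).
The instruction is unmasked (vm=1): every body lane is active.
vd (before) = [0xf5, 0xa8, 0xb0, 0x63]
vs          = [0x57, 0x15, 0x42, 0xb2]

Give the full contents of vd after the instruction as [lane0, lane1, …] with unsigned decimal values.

vd = [85, 0, 0, 18446744073709551615]

VLMAX = VLEN×LMUL/SEW = 256×1/64 = 4
vl = min(AVL, VLMAX) = min(3, 4) = 3
vd[0] and(0xf5,0x57) -> 0x55
vd[1] and(0xa8,0x15) -> 0x00
vd[2] and(0xb0,0x42) -> 0x00
vd[3] tail/ones -> 0xffffffffffffffff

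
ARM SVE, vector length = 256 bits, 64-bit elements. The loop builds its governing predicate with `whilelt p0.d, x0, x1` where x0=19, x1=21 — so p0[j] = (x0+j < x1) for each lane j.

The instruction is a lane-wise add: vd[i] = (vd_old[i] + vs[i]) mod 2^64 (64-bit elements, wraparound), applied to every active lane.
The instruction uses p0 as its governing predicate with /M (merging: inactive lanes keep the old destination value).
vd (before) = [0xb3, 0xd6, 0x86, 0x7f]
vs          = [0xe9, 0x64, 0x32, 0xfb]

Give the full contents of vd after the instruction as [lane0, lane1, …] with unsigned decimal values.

vd = [412, 314, 134, 127]

256-bit reg / 64-bit elem → 4 lanes
whilelt: lane j active iff 19+j < 21 → j < 2 → 2 active
  i=0: add(0xb3,0xe9) → 412
  i=1: add(0xd6,0x64) → 314
  i=2: tail/keep → 134
  i=3: tail/keep → 127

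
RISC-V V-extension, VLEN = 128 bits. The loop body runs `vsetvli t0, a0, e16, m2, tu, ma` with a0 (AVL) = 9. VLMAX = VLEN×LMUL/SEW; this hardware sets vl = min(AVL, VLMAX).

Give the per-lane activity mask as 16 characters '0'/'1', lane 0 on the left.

lanes per group: 128·2/16 = 16
AVL=9 ≤ VLMAX=16, so vl = 9
bits (lane 0 leftmost): 1111111110000000

predicate = 1111111110000000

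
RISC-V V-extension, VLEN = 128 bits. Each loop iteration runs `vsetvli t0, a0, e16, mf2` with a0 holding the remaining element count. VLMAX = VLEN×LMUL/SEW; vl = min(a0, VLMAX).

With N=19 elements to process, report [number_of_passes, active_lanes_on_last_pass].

VLMAX = (128 × 1/2) / 16 = 4 lanes
19 elements at 4/iter → 5 passes, remainder 3 on the last

[iterations, last_vl] = [5, 3]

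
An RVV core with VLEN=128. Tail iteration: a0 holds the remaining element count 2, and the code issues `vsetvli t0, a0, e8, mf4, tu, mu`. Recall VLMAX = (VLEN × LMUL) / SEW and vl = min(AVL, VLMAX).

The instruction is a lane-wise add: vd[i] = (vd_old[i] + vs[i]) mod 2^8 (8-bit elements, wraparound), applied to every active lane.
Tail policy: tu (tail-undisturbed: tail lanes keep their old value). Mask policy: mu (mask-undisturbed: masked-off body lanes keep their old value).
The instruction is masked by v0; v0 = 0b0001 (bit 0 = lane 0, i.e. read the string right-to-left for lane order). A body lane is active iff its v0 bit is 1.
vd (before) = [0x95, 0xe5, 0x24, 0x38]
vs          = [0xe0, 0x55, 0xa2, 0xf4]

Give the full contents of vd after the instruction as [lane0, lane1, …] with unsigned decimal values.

vd = [117, 229, 36, 56]

lanes per group: 128·1/4/8 = 4
vl = min(AVL, VLMAX) = min(2, 4) = 2
[0] add(0x95,0xe0) = 0x75
[1] mask-off/keep = 0xe5
[2] tail/keep = 0x24
[3] tail/keep = 0x38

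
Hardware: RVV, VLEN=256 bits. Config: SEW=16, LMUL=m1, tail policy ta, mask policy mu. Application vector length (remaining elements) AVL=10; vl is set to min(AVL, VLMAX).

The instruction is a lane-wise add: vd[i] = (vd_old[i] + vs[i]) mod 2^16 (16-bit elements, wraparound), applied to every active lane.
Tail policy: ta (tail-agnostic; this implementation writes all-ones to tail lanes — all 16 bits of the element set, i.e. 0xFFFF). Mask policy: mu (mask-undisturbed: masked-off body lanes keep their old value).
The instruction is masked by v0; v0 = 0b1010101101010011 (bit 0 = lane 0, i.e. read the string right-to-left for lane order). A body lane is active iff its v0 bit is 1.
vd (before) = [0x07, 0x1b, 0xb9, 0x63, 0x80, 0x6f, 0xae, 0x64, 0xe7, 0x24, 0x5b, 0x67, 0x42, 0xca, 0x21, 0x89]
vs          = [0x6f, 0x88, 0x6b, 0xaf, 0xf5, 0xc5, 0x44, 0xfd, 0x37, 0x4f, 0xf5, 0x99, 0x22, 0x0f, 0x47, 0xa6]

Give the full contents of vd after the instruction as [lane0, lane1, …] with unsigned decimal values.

VLMAX = (256 × 1) / 16 = 16 lanes
vl ← min(10, 16) = 10
[0] add(0x07,0x6f) = 0x76
[1] add(0x1b,0x88) = 0xa3
[2] mask-off/keep = 0xb9
[3] mask-off/keep = 0x63
[4] add(0x80,0xf5) = 0x175
[5] mask-off/keep = 0x6f
[6] add(0xae,0x44) = 0xf2
[7] mask-off/keep = 0x64
[8] add(0xe7,0x37) = 0x11e
[9] add(0x24,0x4f) = 0x73
[10] tail/ones = 0xffff
[11] tail/ones = 0xffff
[12] tail/ones = 0xffff
[13] tail/ones = 0xffff
[14] tail/ones = 0xffff
[15] tail/ones = 0xffff

vd = [118, 163, 185, 99, 373, 111, 242, 100, 286, 115, 65535, 65535, 65535, 65535, 65535, 65535]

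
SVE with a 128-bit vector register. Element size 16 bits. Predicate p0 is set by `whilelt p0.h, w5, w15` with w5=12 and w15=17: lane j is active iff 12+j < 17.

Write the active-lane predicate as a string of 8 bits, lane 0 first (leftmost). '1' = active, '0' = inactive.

predicate = 11111000

128-bit reg / 16-bit elem → 8 lanes
whilelt: lane j active iff 12+j < 17 → j < 5 → 5 active
bits (lane 0 leftmost): 11111000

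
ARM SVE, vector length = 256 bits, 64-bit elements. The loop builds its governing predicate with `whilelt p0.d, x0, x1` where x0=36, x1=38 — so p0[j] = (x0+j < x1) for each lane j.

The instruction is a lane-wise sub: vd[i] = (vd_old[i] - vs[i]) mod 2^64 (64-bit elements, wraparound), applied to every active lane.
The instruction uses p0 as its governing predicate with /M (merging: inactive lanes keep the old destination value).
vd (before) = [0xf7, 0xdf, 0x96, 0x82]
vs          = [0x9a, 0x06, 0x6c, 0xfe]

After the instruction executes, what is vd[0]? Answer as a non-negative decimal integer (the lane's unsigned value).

register lanes = 256/64 = 4
whilelt: lane j active iff 36+j < 38 → j < 2 → 2 active
  i=0: sub(0xf7,0x9a) → 93
  i=1: sub(0xdf,0x06) → 217
  i=2: tail/keep → 150
  i=3: tail/keep → 130

vd[0] = 93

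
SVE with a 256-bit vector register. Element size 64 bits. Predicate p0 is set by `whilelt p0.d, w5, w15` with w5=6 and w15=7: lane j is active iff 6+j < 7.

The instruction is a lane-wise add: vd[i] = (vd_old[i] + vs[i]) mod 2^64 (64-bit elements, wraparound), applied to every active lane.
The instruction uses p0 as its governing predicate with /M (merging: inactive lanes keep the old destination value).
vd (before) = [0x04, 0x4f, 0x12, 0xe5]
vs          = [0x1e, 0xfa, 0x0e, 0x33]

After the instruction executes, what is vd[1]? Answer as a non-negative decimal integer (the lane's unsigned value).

vd[1] = 79

register lanes = 256/64 = 4
p0[j] = (6+j < 7); true for j=0..0 → 1 lanes set
vd[0] add(0x04,0x1e) -> 0x22
vd[1] tail/keep -> 0x4f
vd[2] tail/keep -> 0x12
vd[3] tail/keep -> 0xe5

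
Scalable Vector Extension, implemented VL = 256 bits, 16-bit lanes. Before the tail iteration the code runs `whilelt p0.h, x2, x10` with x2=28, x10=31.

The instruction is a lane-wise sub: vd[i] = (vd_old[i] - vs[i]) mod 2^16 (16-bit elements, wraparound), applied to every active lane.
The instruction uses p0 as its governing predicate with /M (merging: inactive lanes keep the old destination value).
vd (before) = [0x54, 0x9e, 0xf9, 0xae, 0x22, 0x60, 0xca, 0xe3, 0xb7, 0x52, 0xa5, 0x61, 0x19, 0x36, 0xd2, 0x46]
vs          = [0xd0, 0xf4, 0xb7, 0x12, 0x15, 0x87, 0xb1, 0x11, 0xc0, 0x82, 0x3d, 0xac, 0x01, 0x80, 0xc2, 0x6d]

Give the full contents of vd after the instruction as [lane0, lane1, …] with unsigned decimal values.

vd = [65412, 65450, 66, 174, 34, 96, 202, 227, 183, 82, 165, 97, 25, 54, 210, 70]

register lanes = 256/16 = 16
active while 28+j < 31, i.e. j ∈ [0,3) capped at 16 ⇒ 3
  i=0: sub(0x54,0xd0) → 65412
  i=1: sub(0x9e,0xf4) → 65450
  i=2: sub(0xf9,0xb7) → 66
  i=3: tail/keep → 174
  i=4: tail/keep → 34
  i=5: tail/keep → 96
  i=6: tail/keep → 202
  i=7: tail/keep → 227
  i=8: tail/keep → 183
  i=9: tail/keep → 82
  i=10: tail/keep → 165
  i=11: tail/keep → 97
  i=12: tail/keep → 25
  i=13: tail/keep → 54
  i=14: tail/keep → 210
  i=15: tail/keep → 70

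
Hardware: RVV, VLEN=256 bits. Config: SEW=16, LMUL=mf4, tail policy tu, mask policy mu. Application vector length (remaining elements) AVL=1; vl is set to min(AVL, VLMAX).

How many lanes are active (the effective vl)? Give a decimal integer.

VLMAX = (256 × 1/4) / 16 = 4 lanes
vl ← min(1, 4) = 1

vl = 1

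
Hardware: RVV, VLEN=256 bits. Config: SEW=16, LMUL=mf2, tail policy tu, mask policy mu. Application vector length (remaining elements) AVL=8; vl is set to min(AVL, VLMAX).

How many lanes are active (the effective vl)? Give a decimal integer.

VLMAX = VLEN×LMUL/SEW = 256×1/2/16 = 8
vl ← min(8, 8) = 8

vl = 8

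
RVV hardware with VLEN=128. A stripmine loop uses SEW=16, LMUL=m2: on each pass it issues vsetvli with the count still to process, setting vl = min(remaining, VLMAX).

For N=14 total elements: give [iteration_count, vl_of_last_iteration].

VLMAX = VLEN×LMUL/SEW = 128×2/16 = 16
N=14: ⌈14/16⌉ = 1 iters; last vl = 14 − 0×16 = 14

[iterations, last_vl] = [1, 14]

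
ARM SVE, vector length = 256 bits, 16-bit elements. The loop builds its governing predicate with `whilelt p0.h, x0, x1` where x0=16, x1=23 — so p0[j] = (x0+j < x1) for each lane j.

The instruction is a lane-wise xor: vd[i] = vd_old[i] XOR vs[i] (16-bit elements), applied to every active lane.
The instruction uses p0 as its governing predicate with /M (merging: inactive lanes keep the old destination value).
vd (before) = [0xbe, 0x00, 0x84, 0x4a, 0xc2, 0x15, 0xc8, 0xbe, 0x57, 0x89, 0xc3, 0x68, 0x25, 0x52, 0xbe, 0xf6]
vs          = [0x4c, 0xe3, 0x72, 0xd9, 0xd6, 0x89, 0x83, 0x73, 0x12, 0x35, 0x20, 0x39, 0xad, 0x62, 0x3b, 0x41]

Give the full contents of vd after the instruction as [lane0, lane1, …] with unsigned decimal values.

vd = [242, 227, 246, 147, 20, 156, 75, 190, 87, 137, 195, 104, 37, 82, 190, 246]

lane count: 256 div 16 = 16
whilelt: lane j active iff 16+j < 23 → j < 7 → 7 active
  i=0: xor(0xbe,0x4c) → 242
  i=1: xor(0x00,0xe3) → 227
  i=2: xor(0x84,0x72) → 246
  i=3: xor(0x4a,0xd9) → 147
  i=4: xor(0xc2,0xd6) → 20
  i=5: xor(0x15,0x89) → 156
  i=6: xor(0xc8,0x83) → 75
  i=7: tail/keep → 190
  i=8: tail/keep → 87
  i=9: tail/keep → 137
  i=10: tail/keep → 195
  i=11: tail/keep → 104
  i=12: tail/keep → 37
  i=13: tail/keep → 82
  i=14: tail/keep → 190
  i=15: tail/keep → 246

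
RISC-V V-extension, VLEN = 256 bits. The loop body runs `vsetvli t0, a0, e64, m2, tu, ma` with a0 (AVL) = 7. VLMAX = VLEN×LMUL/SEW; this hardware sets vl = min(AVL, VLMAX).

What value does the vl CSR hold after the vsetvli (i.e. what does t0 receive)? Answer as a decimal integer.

lanes per group: 256·2/64 = 8
AVL=7 ≤ VLMAX=8, so vl = 7

vl = 7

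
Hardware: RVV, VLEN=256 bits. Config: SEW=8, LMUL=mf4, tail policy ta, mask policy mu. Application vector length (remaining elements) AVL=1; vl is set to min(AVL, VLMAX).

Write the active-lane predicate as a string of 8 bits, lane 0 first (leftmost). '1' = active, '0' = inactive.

predicate = 10000000

VLMAX = (256 × 1/4) / 8 = 8 lanes
AVL=1 ≤ VLMAX=8, so vl = 1
bits (lane 0 leftmost): 10000000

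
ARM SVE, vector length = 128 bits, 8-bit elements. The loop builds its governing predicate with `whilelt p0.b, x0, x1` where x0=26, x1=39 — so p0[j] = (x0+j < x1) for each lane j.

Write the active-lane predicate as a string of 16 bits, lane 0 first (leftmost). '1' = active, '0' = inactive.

predicate = 1111111111111000

128-bit reg / 8-bit elem → 16 lanes
whilelt: lane j active iff 26+j < 39 → j < 13 → 13 active
bits (lane 0 leftmost): 1111111111111000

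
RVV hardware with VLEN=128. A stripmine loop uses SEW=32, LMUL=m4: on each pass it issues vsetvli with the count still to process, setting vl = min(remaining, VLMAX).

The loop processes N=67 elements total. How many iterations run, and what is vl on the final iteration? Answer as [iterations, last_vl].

[iterations, last_vl] = [5, 3]

VLMAX = (128 × 4) / 32 = 16 lanes
N=67: ⌈67/16⌉ = 5 iters; last vl = 67 − 4×16 = 3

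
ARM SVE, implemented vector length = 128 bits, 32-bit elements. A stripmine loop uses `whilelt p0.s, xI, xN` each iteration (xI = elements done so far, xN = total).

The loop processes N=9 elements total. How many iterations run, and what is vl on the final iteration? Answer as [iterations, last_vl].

[iterations, last_vl] = [3, 1]

register lanes = 128/32 = 4
iterations = ceil(9/4) = 3; final-pass vl = 1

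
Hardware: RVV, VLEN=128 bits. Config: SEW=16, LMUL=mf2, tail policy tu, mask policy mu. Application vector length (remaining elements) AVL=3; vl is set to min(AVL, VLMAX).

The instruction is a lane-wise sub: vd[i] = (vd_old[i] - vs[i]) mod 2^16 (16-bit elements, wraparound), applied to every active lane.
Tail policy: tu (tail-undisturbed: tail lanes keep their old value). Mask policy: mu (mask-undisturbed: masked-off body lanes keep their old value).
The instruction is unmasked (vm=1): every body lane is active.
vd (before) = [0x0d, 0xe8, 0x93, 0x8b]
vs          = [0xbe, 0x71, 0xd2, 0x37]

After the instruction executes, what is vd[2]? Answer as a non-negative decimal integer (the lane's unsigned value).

VLMAX = VLEN×LMUL/SEW = 128×1/2/16 = 4
vl = min(AVL, VLMAX) = min(3, 4) = 3
lane  0: sub(0x0d,0xbe) ⇒ 0xff4f
lane  1: sub(0xe8,0x71) ⇒ 0x77
lane  2: sub(0x93,0xd2) ⇒ 0xffc1
lane  3: tail/keep ⇒ 0x8b

vd[2] = 65473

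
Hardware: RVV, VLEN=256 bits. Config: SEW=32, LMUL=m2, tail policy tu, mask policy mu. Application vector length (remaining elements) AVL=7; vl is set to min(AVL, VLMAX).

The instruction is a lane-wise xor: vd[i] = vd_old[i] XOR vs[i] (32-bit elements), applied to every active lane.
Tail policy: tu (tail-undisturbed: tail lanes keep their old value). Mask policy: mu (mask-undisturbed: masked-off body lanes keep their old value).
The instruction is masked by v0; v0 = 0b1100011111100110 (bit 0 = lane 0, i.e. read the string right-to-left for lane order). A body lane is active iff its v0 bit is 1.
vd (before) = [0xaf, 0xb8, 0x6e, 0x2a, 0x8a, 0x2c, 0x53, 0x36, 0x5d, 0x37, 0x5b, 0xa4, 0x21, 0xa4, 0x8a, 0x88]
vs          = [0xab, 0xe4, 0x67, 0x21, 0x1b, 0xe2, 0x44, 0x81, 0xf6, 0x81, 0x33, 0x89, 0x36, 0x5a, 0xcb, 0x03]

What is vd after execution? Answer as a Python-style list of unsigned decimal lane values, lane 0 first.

VLMAX = (256 × 2) / 32 = 16 lanes
vl ← min(7, 16) = 7
lane  0: mask-off/keep ⇒ 0xaf
lane  1: xor(0xb8,0xe4) ⇒ 0x5c
lane  2: xor(0x6e,0x67) ⇒ 0x09
lane  3: mask-off/keep ⇒ 0x2a
lane  4: mask-off/keep ⇒ 0x8a
lane  5: xor(0x2c,0xe2) ⇒ 0xce
lane  6: xor(0x53,0x44) ⇒ 0x17
lane  7: tail/keep ⇒ 0x36
lane  8: tail/keep ⇒ 0x5d
lane  9: tail/keep ⇒ 0x37
lane 10: tail/keep ⇒ 0x5b
lane 11: tail/keep ⇒ 0xa4
lane 12: tail/keep ⇒ 0x21
lane 13: tail/keep ⇒ 0xa4
lane 14: tail/keep ⇒ 0x8a
lane 15: tail/keep ⇒ 0x88

vd = [175, 92, 9, 42, 138, 206, 23, 54, 93, 55, 91, 164, 33, 164, 138, 136]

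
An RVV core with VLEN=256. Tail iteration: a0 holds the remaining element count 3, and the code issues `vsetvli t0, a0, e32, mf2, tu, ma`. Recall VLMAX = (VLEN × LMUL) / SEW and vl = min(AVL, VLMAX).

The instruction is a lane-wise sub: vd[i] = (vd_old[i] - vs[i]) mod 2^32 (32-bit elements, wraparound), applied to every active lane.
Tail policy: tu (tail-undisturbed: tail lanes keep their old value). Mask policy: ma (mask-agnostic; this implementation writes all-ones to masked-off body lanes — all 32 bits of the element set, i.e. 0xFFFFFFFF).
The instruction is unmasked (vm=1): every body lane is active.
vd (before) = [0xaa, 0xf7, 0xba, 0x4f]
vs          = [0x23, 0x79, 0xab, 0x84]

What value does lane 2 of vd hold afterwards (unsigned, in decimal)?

VLMAX = (256 × 1/2) / 32 = 4 lanes
vl ← min(3, 4) = 3
lane  0: sub(0xaa,0x23) ⇒ 0x87
lane  1: sub(0xf7,0x79) ⇒ 0x7e
lane  2: sub(0xba,0xab) ⇒ 0x0f
lane  3: tail/keep ⇒ 0x4f

vd[2] = 15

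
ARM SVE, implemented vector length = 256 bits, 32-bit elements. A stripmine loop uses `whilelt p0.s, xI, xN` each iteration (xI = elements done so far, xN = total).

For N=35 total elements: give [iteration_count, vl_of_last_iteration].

[iterations, last_vl] = [5, 3]

lane count: 256 div 32 = 8
N=35: ⌈35/8⌉ = 5 iters; last vl = 35 − 4×8 = 3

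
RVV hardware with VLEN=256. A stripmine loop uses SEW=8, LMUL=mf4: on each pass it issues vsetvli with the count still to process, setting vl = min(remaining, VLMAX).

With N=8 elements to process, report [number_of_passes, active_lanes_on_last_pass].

VLMAX = VLEN×LMUL/SEW = 256×1/4/8 = 8
iterations = ceil(8/8) = 1; final-pass vl = 8

[iterations, last_vl] = [1, 8]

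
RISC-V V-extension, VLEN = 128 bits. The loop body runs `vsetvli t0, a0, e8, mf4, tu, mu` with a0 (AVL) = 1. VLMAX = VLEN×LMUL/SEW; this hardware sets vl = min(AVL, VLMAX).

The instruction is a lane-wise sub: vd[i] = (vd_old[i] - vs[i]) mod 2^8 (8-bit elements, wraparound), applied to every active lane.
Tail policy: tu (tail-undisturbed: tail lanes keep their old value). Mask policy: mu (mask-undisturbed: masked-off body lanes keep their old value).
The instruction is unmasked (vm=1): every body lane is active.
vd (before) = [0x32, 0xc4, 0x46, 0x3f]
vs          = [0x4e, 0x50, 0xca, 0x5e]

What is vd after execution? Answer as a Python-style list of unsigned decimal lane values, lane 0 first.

vd = [228, 196, 70, 63]

VLMAX = (128 × 1/4) / 8 = 4 lanes
vl ← min(1, 4) = 1
vd[0] sub(0x32,0x4e) -> 0xe4
vd[1] tail/keep -> 0xc4
vd[2] tail/keep -> 0x46
vd[3] tail/keep -> 0x3f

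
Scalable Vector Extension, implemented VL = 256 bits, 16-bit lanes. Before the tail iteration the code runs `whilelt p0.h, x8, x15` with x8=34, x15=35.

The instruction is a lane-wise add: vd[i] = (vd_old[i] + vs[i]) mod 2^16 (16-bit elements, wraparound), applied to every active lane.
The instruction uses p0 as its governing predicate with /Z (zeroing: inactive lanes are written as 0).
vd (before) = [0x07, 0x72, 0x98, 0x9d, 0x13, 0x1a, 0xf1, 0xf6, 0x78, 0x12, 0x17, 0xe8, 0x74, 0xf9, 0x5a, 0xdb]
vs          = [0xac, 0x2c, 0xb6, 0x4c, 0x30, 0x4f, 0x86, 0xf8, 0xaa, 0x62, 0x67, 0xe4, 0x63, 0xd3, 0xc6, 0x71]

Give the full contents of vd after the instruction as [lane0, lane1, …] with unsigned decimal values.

register lanes = 256/16 = 16
p0[j] = (34+j < 35); true for j=0..0 → 1 lanes set
lane  0: add(0x07,0xac) ⇒ 0xb3
lane  1: tail/zero ⇒ 0x00
lane  2: tail/zero ⇒ 0x00
lane  3: tail/zero ⇒ 0x00
lane  4: tail/zero ⇒ 0x00
lane  5: tail/zero ⇒ 0x00
lane  6: tail/zero ⇒ 0x00
lane  7: tail/zero ⇒ 0x00
lane  8: tail/zero ⇒ 0x00
lane  9: tail/zero ⇒ 0x00
lane 10: tail/zero ⇒ 0x00
lane 11: tail/zero ⇒ 0x00
lane 12: tail/zero ⇒ 0x00
lane 13: tail/zero ⇒ 0x00
lane 14: tail/zero ⇒ 0x00
lane 15: tail/zero ⇒ 0x00

vd = [179, 0, 0, 0, 0, 0, 0, 0, 0, 0, 0, 0, 0, 0, 0, 0]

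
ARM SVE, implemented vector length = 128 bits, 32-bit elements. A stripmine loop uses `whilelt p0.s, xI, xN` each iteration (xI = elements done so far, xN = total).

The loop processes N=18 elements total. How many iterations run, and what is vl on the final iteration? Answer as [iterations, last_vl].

[iterations, last_vl] = [5, 2]

128-bit reg / 32-bit elem → 4 lanes
18 elements at 4/iter → 5 passes, remainder 2 on the last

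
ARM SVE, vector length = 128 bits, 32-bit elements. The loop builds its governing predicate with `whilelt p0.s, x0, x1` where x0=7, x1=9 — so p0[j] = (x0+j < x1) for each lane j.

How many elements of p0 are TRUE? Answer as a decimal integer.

128-bit reg / 32-bit elem → 4 lanes
whilelt: lane j active iff 7+j < 9 → j < 2 → 2 active

vl = 2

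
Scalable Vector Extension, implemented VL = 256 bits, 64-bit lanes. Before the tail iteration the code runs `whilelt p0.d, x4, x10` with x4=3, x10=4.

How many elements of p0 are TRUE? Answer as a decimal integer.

vl = 1

256-bit reg / 64-bit elem → 4 lanes
active while 3+j < 4, i.e. j ∈ [0,1) capped at 4 ⇒ 1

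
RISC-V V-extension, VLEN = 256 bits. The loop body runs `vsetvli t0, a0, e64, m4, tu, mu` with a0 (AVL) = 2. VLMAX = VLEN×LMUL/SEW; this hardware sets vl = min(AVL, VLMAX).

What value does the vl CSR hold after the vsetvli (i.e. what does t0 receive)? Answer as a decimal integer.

lanes per group: 256·4/64 = 16
vl = min(AVL, VLMAX) = min(2, 16) = 2

vl = 2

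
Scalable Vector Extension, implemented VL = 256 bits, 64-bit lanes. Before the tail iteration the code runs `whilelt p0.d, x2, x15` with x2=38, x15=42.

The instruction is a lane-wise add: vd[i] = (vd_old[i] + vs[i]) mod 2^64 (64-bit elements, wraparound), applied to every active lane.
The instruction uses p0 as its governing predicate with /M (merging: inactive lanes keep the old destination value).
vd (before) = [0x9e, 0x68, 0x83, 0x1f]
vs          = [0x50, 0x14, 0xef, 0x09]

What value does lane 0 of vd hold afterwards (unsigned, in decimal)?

vd[0] = 238

256-bit reg / 64-bit elem → 4 lanes
whilelt: lane j active iff 38+j < 42 → j < 4 → 4 active
  i=0: add(0x9e,0x50) → 238
  i=1: add(0x68,0x14) → 124
  i=2: add(0x83,0xef) → 370
  i=3: add(0x1f,0x09) → 40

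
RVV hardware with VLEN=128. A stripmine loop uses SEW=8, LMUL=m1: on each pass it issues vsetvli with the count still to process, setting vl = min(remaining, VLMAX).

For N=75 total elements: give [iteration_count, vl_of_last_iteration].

[iterations, last_vl] = [5, 11]

VLMAX = (128 × 1) / 8 = 16 lanes
iterations = ceil(75/16) = 5; final-pass vl = 11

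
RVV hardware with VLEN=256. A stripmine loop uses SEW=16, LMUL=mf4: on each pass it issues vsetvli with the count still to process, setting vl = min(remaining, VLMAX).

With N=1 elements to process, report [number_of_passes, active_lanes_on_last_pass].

[iterations, last_vl] = [1, 1]

VLMAX = (256 × 1/4) / 16 = 4 lanes
iterations = ceil(1/4) = 1; final-pass vl = 1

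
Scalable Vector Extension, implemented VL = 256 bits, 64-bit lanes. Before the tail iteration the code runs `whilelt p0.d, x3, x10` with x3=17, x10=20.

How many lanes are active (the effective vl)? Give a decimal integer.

256-bit reg / 64-bit elem → 4 lanes
p0[j] = (17+j < 20); true for j=0..2 → 3 lanes set

vl = 3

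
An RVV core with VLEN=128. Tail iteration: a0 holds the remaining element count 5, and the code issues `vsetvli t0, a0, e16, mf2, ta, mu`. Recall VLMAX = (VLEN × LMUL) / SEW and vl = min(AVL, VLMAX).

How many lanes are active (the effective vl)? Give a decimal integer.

vl = 4

VLMAX = VLEN×LMUL/SEW = 128×1/2/16 = 4
vl ← min(5, 4) = 4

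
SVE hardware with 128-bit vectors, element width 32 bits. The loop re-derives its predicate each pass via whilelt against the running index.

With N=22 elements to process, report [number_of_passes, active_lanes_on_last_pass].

[iterations, last_vl] = [6, 2]

128-bit reg / 32-bit elem → 4 lanes
N=22: ⌈22/4⌉ = 6 iters; last vl = 22 − 5×4 = 2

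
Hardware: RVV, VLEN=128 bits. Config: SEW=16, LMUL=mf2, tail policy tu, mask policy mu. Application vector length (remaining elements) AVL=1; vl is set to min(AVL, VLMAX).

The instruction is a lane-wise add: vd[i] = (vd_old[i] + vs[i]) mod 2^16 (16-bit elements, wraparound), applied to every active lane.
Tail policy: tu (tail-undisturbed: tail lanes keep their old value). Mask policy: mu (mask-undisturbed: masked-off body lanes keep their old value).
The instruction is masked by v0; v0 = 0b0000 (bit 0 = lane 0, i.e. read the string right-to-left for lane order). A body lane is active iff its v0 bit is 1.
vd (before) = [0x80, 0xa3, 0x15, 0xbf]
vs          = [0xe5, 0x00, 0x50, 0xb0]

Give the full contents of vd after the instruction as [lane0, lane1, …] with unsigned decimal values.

lanes per group: 128·1/2/16 = 4
vl = min(AVL, VLMAX) = min(1, 4) = 1
  i=0: mask-off/keep → 128
  i=1: tail/keep → 163
  i=2: tail/keep → 21
  i=3: tail/keep → 191

vd = [128, 163, 21, 191]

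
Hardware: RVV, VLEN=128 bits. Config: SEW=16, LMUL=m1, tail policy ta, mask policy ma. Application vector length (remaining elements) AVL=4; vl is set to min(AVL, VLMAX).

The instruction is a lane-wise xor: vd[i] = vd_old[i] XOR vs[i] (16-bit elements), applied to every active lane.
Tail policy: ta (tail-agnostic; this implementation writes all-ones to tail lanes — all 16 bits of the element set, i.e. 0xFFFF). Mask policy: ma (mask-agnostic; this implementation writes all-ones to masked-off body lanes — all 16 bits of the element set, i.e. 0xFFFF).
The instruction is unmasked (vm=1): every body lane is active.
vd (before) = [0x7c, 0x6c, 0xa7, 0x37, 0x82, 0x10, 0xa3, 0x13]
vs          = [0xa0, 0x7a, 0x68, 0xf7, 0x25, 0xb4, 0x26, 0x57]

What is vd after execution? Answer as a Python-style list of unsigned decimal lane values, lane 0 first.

vd = [220, 22, 207, 192, 65535, 65535, 65535, 65535]

VLMAX = VLEN×LMUL/SEW = 128×1/16 = 8
AVL=4 ≤ VLMAX=8, so vl = 4
[0] xor(0x7c,0xa0) = 0xdc
[1] xor(0x6c,0x7a) = 0x16
[2] xor(0xa7,0x68) = 0xcf
[3] xor(0x37,0xf7) = 0xc0
[4] tail/ones = 0xffff
[5] tail/ones = 0xffff
[6] tail/ones = 0xffff
[7] tail/ones = 0xffff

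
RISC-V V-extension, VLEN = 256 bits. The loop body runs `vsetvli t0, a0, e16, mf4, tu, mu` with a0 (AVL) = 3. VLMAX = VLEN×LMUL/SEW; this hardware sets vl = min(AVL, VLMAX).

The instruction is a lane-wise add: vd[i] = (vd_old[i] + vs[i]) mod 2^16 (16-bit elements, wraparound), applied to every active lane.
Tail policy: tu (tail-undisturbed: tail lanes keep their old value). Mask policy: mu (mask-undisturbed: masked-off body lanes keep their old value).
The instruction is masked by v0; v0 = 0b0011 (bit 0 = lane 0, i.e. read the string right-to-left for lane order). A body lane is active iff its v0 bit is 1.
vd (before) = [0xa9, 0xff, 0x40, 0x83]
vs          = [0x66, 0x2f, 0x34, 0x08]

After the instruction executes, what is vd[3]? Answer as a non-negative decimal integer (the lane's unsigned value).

lanes per group: 256·1/4/16 = 4
vl ← min(3, 4) = 3
  i=0: add(0xa9,0x66) → 271
  i=1: add(0xff,0x2f) → 302
  i=2: mask-off/keep → 64
  i=3: tail/keep → 131

vd[3] = 131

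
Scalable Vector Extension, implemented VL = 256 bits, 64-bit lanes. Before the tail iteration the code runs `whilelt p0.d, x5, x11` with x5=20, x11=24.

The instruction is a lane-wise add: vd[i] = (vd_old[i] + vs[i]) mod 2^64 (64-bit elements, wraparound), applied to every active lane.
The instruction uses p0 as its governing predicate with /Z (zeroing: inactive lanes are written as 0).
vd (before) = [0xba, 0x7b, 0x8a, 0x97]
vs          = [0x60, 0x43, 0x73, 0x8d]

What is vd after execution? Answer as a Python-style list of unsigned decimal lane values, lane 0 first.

register lanes = 256/64 = 4
whilelt: lane j active iff 20+j < 24 → j < 4 → 4 active
[0] add(0xba,0x60) = 0x11a
[1] add(0x7b,0x43) = 0xbe
[2] add(0x8a,0x73) = 0xfd
[3] add(0x97,0x8d) = 0x124

vd = [282, 190, 253, 292]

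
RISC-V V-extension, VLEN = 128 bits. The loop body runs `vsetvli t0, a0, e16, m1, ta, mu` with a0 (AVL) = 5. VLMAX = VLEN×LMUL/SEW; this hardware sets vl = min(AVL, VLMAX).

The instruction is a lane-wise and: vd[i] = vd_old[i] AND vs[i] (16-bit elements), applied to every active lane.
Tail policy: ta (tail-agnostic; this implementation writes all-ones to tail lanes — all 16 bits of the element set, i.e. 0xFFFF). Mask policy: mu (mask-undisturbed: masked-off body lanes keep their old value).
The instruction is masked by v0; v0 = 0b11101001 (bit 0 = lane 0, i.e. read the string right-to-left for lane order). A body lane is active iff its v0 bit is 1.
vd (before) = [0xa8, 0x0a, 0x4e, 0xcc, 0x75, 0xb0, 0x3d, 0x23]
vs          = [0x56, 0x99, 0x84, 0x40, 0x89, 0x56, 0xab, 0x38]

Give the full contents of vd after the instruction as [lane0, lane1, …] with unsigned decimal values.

vd = [0, 10, 78, 64, 117, 65535, 65535, 65535]

lanes per group: 128·1/16 = 8
vl ← min(5, 8) = 5
[0] and(0xa8,0x56) = 0x00
[1] mask-off/keep = 0x0a
[2] mask-off/keep = 0x4e
[3] and(0xcc,0x40) = 0x40
[4] mask-off/keep = 0x75
[5] tail/ones = 0xffff
[6] tail/ones = 0xffff
[7] tail/ones = 0xffff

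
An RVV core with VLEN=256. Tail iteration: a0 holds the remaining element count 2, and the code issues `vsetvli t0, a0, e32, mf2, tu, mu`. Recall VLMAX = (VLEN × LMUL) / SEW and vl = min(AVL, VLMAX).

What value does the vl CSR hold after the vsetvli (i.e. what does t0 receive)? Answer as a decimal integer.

vl = 2

VLMAX = VLEN×LMUL/SEW = 256×1/2/32 = 4
vl = min(AVL, VLMAX) = min(2, 4) = 2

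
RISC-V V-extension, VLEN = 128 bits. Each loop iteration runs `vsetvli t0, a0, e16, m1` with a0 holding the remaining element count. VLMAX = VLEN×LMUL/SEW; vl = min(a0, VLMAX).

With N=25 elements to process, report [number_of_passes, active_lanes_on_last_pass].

[iterations, last_vl] = [4, 1]

VLMAX = (128 × 1) / 16 = 8 lanes
iterations = ceil(25/8) = 4; final-pass vl = 1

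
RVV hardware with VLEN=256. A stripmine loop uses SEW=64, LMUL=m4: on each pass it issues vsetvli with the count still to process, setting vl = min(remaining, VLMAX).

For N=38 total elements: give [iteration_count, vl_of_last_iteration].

[iterations, last_vl] = [3, 6]

lanes per group: 256·4/64 = 16
iterations = ceil(38/16) = 3; final-pass vl = 6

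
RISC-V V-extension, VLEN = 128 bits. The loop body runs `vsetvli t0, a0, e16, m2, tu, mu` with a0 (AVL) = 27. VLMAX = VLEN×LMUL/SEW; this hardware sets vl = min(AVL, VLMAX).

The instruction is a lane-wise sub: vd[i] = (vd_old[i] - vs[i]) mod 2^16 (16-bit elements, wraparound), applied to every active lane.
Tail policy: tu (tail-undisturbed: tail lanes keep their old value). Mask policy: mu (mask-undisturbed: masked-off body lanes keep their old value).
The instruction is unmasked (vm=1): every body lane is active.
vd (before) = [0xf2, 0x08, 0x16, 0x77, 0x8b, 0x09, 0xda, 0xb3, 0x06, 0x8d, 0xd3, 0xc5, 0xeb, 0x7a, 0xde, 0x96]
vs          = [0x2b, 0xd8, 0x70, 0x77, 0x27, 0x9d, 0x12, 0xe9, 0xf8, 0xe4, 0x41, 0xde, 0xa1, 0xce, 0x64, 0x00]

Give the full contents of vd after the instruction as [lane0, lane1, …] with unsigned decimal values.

vd = [199, 65328, 65446, 0, 100, 65388, 200, 65482, 65294, 65449, 146, 65511, 74, 65452, 122, 150]

VLMAX = VLEN×LMUL/SEW = 128×2/16 = 16
vl = min(AVL, VLMAX) = min(27, 16) = 16
  i=0: sub(0xf2,0x2b) → 199
  i=1: sub(0x08,0xd8) → 65328
  i=2: sub(0x16,0x70) → 65446
  i=3: sub(0x77,0x77) → 0
  i=4: sub(0x8b,0x27) → 100
  i=5: sub(0x09,0x9d) → 65388
  i=6: sub(0xda,0x12) → 200
  i=7: sub(0xb3,0xe9) → 65482
  i=8: sub(0x06,0xf8) → 65294
  i=9: sub(0x8d,0xe4) → 65449
  i=10: sub(0xd3,0x41) → 146
  i=11: sub(0xc5,0xde) → 65511
  i=12: sub(0xeb,0xa1) → 74
  i=13: sub(0x7a,0xce) → 65452
  i=14: sub(0xde,0x64) → 122
  i=15: sub(0x96,0x00) → 150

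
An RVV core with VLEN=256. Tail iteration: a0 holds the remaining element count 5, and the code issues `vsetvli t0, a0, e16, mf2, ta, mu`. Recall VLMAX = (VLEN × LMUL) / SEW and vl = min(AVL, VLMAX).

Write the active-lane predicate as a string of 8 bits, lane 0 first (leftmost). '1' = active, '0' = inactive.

predicate = 11111000

lanes per group: 256·1/2/16 = 8
vl ← min(5, 8) = 5
bits (lane 0 leftmost): 11111000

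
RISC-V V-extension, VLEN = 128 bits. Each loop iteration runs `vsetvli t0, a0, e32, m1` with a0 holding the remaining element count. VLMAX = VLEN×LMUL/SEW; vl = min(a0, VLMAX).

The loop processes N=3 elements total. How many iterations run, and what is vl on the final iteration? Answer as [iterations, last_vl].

VLMAX = (128 × 1) / 32 = 4 lanes
N=3: ⌈3/4⌉ = 1 iters; last vl = 3 − 0×4 = 3

[iterations, last_vl] = [1, 3]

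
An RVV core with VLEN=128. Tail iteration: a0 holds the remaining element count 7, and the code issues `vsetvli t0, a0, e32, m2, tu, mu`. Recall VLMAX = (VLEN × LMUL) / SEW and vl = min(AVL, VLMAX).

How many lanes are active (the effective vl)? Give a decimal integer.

vl = 7

lanes per group: 128·2/32 = 8
vl ← min(7, 8) = 7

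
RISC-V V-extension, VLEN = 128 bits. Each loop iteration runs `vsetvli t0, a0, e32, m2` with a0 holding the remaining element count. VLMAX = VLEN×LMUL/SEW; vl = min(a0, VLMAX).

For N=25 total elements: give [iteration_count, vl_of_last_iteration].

VLMAX = (128 × 2) / 32 = 8 lanes
iterations = ceil(25/8) = 4; final-pass vl = 1

[iterations, last_vl] = [4, 1]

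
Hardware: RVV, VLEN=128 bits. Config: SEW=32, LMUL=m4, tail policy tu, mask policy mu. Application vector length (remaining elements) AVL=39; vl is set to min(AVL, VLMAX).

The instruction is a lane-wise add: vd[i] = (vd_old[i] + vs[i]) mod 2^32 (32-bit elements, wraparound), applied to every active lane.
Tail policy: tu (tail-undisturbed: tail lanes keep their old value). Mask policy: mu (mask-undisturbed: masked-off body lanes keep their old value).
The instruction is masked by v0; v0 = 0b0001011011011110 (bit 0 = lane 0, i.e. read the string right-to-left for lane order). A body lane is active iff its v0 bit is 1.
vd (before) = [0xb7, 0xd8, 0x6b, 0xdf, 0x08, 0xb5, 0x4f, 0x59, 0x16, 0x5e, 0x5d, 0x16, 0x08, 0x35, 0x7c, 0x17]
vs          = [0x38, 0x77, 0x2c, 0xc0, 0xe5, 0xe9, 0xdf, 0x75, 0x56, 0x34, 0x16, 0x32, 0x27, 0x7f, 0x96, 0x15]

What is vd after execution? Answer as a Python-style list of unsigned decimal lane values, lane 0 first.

VLMAX = VLEN×LMUL/SEW = 128×4/32 = 16
vl = min(AVL, VLMAX) = min(39, 16) = 16
vd[0] mask-off/keep -> 0xb7
vd[1] add(0xd8,0x77) -> 0x14f
vd[2] add(0x6b,0x2c) -> 0x97
vd[3] add(0xdf,0xc0) -> 0x19f
vd[4] add(0x08,0xe5) -> 0xed
vd[5] mask-off/keep -> 0xb5
vd[6] add(0x4f,0xdf) -> 0x12e
vd[7] add(0x59,0x75) -> 0xce
vd[8] mask-off/keep -> 0x16
vd[9] add(0x5e,0x34) -> 0x92
vd[10] add(0x5d,0x16) -> 0x73
vd[11] mask-off/keep -> 0x16
vd[12] add(0x08,0x27) -> 0x2f
vd[13] mask-off/keep -> 0x35
vd[14] mask-off/keep -> 0x7c
vd[15] mask-off/keep -> 0x17

vd = [183, 335, 151, 415, 237, 181, 302, 206, 22, 146, 115, 22, 47, 53, 124, 23]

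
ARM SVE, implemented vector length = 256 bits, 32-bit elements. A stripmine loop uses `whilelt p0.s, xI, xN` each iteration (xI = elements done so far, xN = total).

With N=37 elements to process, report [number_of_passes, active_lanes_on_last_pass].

[iterations, last_vl] = [5, 5]

256-bit reg / 32-bit elem → 8 lanes
37 elements at 8/iter → 5 passes, remainder 5 on the last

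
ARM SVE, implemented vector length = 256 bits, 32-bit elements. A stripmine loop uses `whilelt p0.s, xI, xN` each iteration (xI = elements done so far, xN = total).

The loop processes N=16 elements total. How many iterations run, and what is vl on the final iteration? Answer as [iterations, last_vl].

[iterations, last_vl] = [2, 8]

lane count: 256 div 32 = 8
N=16: ⌈16/8⌉ = 2 iters; last vl = 16 − 1×8 = 8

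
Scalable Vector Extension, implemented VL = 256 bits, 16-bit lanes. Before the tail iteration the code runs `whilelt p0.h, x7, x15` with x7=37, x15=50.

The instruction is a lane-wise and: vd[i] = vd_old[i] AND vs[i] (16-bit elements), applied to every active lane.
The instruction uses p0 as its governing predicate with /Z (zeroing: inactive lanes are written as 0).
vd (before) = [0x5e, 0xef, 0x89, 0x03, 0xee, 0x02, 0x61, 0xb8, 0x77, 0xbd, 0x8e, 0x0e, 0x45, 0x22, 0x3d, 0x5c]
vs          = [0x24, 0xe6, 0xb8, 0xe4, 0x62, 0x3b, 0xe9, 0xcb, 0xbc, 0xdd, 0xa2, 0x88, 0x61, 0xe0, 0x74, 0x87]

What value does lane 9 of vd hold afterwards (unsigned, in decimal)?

256-bit reg / 16-bit elem → 16 lanes
p0[j] = (37+j < 50); true for j=0..12 → 13 lanes set
[0] and(0x5e,0x24) = 0x04
[1] and(0xef,0xe6) = 0xe6
[2] and(0x89,0xb8) = 0x88
[3] and(0x03,0xe4) = 0x00
[4] and(0xee,0x62) = 0x62
[5] and(0x02,0x3b) = 0x02
[6] and(0x61,0xe9) = 0x61
[7] and(0xb8,0xcb) = 0x88
[8] and(0x77,0xbc) = 0x34
[9] and(0xbd,0xdd) = 0x9d
[10] and(0x8e,0xa2) = 0x82
[11] and(0x0e,0x88) = 0x08
[12] and(0x45,0x61) = 0x41
[13] tail/zero = 0x00
[14] tail/zero = 0x00
[15] tail/zero = 0x00

vd[9] = 157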